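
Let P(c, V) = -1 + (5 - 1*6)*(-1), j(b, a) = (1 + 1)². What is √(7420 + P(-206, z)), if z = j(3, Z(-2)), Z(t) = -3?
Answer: 2*√1855 ≈ 86.139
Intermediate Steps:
j(b, a) = 4 (j(b, a) = 2² = 4)
z = 4
P(c, V) = 0 (P(c, V) = -1 + (5 - 6)*(-1) = -1 - 1*(-1) = -1 + 1 = 0)
√(7420 + P(-206, z)) = √(7420 + 0) = √7420 = 2*√1855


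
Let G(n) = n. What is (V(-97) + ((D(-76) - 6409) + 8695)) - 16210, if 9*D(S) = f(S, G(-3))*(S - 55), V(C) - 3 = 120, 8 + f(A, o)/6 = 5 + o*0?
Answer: -13539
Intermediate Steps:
f(A, o) = -18 (f(A, o) = -48 + 6*(5 + o*0) = -48 + 6*(5 + 0) = -48 + 6*5 = -48 + 30 = -18)
V(C) = 123 (V(C) = 3 + 120 = 123)
D(S) = 110 - 2*S (D(S) = (-18*(S - 55))/9 = (-18*(-55 + S))/9 = (990 - 18*S)/9 = 110 - 2*S)
(V(-97) + ((D(-76) - 6409) + 8695)) - 16210 = (123 + (((110 - 2*(-76)) - 6409) + 8695)) - 16210 = (123 + (((110 + 152) - 6409) + 8695)) - 16210 = (123 + ((262 - 6409) + 8695)) - 16210 = (123 + (-6147 + 8695)) - 16210 = (123 + 2548) - 16210 = 2671 - 16210 = -13539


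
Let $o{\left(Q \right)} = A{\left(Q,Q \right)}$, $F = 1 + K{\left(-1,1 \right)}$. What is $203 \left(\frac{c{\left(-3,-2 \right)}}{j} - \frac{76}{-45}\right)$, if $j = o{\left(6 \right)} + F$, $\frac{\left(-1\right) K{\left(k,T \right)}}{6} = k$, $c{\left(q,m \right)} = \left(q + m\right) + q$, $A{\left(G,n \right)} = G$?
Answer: $\frac{127484}{585} \approx 217.92$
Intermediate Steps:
$c{\left(q,m \right)} = m + 2 q$ ($c{\left(q,m \right)} = \left(m + q\right) + q = m + 2 q$)
$K{\left(k,T \right)} = - 6 k$
$F = 7$ ($F = 1 - -6 = 1 + 6 = 7$)
$o{\left(Q \right)} = Q$
$j = 13$ ($j = 6 + 7 = 13$)
$203 \left(\frac{c{\left(-3,-2 \right)}}{j} - \frac{76}{-45}\right) = 203 \left(\frac{-2 + 2 \left(-3\right)}{13} - \frac{76}{-45}\right) = 203 \left(\left(-2 - 6\right) \frac{1}{13} - - \frac{76}{45}\right) = 203 \left(\left(-8\right) \frac{1}{13} + \frac{76}{45}\right) = 203 \left(- \frac{8}{13} + \frac{76}{45}\right) = 203 \cdot \frac{628}{585} = \frac{127484}{585}$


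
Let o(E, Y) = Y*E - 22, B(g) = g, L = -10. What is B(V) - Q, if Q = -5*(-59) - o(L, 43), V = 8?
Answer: -739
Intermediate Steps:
o(E, Y) = -22 + E*Y (o(E, Y) = E*Y - 22 = -22 + E*Y)
Q = 747 (Q = -5*(-59) - (-22 - 10*43) = 295 - (-22 - 430) = 295 - 1*(-452) = 295 + 452 = 747)
B(V) - Q = 8 - 1*747 = 8 - 747 = -739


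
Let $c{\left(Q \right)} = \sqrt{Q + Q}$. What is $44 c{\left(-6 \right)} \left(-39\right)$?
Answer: $- 3432 i \sqrt{3} \approx - 5944.4 i$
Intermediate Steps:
$c{\left(Q \right)} = \sqrt{2} \sqrt{Q}$ ($c{\left(Q \right)} = \sqrt{2 Q} = \sqrt{2} \sqrt{Q}$)
$44 c{\left(-6 \right)} \left(-39\right) = 44 \sqrt{2} \sqrt{-6} \left(-39\right) = 44 \sqrt{2} i \sqrt{6} \left(-39\right) = 44 \cdot 2 i \sqrt{3} \left(-39\right) = 88 i \sqrt{3} \left(-39\right) = - 3432 i \sqrt{3}$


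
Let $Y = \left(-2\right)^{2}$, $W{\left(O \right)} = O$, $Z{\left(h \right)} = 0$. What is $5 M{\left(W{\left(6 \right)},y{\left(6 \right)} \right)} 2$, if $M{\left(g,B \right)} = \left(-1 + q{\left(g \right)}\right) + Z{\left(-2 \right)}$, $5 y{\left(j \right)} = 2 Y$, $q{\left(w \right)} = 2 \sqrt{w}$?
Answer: $-10 + 20 \sqrt{6} \approx 38.99$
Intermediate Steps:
$Y = 4$
$y{\left(j \right)} = \frac{8}{5}$ ($y{\left(j \right)} = \frac{2 \cdot 4}{5} = \frac{1}{5} \cdot 8 = \frac{8}{5}$)
$M{\left(g,B \right)} = -1 + 2 \sqrt{g}$ ($M{\left(g,B \right)} = \left(-1 + 2 \sqrt{g}\right) + 0 = -1 + 2 \sqrt{g}$)
$5 M{\left(W{\left(6 \right)},y{\left(6 \right)} \right)} 2 = 5 \left(-1 + 2 \sqrt{6}\right) 2 = \left(-5 + 10 \sqrt{6}\right) 2 = -10 + 20 \sqrt{6}$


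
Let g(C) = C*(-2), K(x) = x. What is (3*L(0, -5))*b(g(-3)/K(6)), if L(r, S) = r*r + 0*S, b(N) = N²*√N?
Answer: 0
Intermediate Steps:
g(C) = -2*C
b(N) = N^(5/2)
L(r, S) = r² (L(r, S) = r² + 0 = r²)
(3*L(0, -5))*b(g(-3)/K(6)) = (3*0²)*(-2*(-3)/6)^(5/2) = (3*0)*(6*(⅙))^(5/2) = 0*1^(5/2) = 0*1 = 0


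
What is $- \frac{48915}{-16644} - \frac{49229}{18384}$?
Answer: $\frac{6657157}{25498608} \approx 0.26108$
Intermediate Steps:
$- \frac{48915}{-16644} - \frac{49229}{18384} = \left(-48915\right) \left(- \frac{1}{16644}\right) - \frac{49229}{18384} = \frac{16305}{5548} - \frac{49229}{18384} = \frac{6657157}{25498608}$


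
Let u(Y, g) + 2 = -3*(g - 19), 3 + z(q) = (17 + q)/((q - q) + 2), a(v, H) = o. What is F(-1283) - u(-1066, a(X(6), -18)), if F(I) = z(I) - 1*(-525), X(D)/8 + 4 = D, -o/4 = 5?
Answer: -226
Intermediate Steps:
o = -20 (o = -4*5 = -20)
X(D) = -32 + 8*D
a(v, H) = -20
z(q) = 11/2 + q/2 (z(q) = -3 + (17 + q)/((q - q) + 2) = -3 + (17 + q)/(0 + 2) = -3 + (17 + q)/2 = -3 + (17 + q)*(½) = -3 + (17/2 + q/2) = 11/2 + q/2)
u(Y, g) = 55 - 3*g (u(Y, g) = -2 - 3*(g - 19) = -2 - 3*(-19 + g) = -2 + (57 - 3*g) = 55 - 3*g)
F(I) = 1061/2 + I/2 (F(I) = (11/2 + I/2) - 1*(-525) = (11/2 + I/2) + 525 = 1061/2 + I/2)
F(-1283) - u(-1066, a(X(6), -18)) = (1061/2 + (½)*(-1283)) - (55 - 3*(-20)) = (1061/2 - 1283/2) - (55 + 60) = -111 - 1*115 = -111 - 115 = -226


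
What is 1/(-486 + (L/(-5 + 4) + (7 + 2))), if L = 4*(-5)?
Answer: -1/457 ≈ -0.0021882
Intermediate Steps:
L = -20
1/(-486 + (L/(-5 + 4) + (7 + 2))) = 1/(-486 + (-20/(-5 + 4) + (7 + 2))) = 1/(-486 + (-20/(-1) + 9)) = 1/(-486 + (-1*(-20) + 9)) = 1/(-486 + (20 + 9)) = 1/(-486 + 29) = 1/(-457) = -1/457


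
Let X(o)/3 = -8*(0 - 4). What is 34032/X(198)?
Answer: 709/2 ≈ 354.50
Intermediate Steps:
X(o) = 96 (X(o) = 3*(-8*(0 - 4)) = 3*(-8*(-4)) = 3*32 = 96)
34032/X(198) = 34032/96 = 34032*(1/96) = 709/2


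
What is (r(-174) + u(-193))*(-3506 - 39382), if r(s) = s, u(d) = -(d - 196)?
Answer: -9220920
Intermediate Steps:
u(d) = 196 - d (u(d) = -(-196 + d) = 196 - d)
(r(-174) + u(-193))*(-3506 - 39382) = (-174 + (196 - 1*(-193)))*(-3506 - 39382) = (-174 + (196 + 193))*(-42888) = (-174 + 389)*(-42888) = 215*(-42888) = -9220920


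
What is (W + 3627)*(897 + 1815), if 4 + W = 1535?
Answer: 13988496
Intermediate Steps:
W = 1531 (W = -4 + 1535 = 1531)
(W + 3627)*(897 + 1815) = (1531 + 3627)*(897 + 1815) = 5158*2712 = 13988496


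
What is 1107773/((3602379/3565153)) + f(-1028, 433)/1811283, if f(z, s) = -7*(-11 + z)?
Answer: 2384481768355853198/2174975947419 ≈ 1.0963e+6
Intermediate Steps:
f(z, s) = 77 - 7*z
1107773/((3602379/3565153)) + f(-1028, 433)/1811283 = 1107773/((3602379/3565153)) + (77 - 7*(-1028))/1811283 = 1107773/((3602379*(1/3565153))) + (77 + 7196)*(1/1811283) = 1107773/(3602379/3565153) + 7273*(1/1811283) = 1107773*(3565153/3602379) + 7273/1811283 = 3949380234269/3602379 + 7273/1811283 = 2384481768355853198/2174975947419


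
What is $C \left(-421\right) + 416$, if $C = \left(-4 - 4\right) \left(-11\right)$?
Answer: $-36632$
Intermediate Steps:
$C = 88$ ($C = \left(-8\right) \left(-11\right) = 88$)
$C \left(-421\right) + 416 = 88 \left(-421\right) + 416 = -37048 + 416 = -36632$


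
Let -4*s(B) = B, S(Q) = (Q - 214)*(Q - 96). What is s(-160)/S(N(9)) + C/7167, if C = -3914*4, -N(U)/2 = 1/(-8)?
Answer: -341480344/156462777 ≈ -2.1825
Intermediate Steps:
N(U) = ¼ (N(U) = -2/(-8) = -2*(-⅛) = ¼)
S(Q) = (-214 + Q)*(-96 + Q)
s(B) = -B/4
C = -15656
s(-160)/S(N(9)) + C/7167 = (-¼*(-160))/(20544 + (¼)² - 310*¼) - 15656/7167 = 40/(20544 + 1/16 - 155/2) - 15656*1/7167 = 40/(327465/16) - 15656/7167 = 40*(16/327465) - 15656/7167 = 128/65493 - 15656/7167 = -341480344/156462777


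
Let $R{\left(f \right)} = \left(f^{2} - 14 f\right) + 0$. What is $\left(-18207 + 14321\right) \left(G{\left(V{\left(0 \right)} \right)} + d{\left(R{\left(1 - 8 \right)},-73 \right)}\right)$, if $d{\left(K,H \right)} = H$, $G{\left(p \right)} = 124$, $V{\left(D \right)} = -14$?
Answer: $-198186$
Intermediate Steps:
$R{\left(f \right)} = f^{2} - 14 f$
$\left(-18207 + 14321\right) \left(G{\left(V{\left(0 \right)} \right)} + d{\left(R{\left(1 - 8 \right)},-73 \right)}\right) = \left(-18207 + 14321\right) \left(124 - 73\right) = \left(-3886\right) 51 = -198186$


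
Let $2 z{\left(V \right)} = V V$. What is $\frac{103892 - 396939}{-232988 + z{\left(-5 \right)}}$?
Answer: $\frac{586094}{465951} \approx 1.2578$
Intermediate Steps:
$z{\left(V \right)} = \frac{V^{2}}{2}$ ($z{\left(V \right)} = \frac{V V}{2} = \frac{V^{2}}{2}$)
$\frac{103892 - 396939}{-232988 + z{\left(-5 \right)}} = \frac{103892 - 396939}{-232988 + \frac{\left(-5\right)^{2}}{2}} = - \frac{293047}{-232988 + \frac{1}{2} \cdot 25} = - \frac{293047}{-232988 + \frac{25}{2}} = - \frac{293047}{- \frac{465951}{2}} = \left(-293047\right) \left(- \frac{2}{465951}\right) = \frac{586094}{465951}$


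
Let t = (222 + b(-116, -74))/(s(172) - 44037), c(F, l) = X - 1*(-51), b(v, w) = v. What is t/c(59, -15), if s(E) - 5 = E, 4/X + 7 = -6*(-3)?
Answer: -583/12390450 ≈ -4.7052e-5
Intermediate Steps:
X = 4/11 (X = 4/(-7 - 6*(-3)) = 4/(-7 + 18) = 4/11 ≈ 0.36364)
s(E) = 5 + E
c(F, l) = 565/11 (c(F, l) = 4/11 - 1*(-51) = 4/11 + 51 = 565/11)
t = -53/21930 (t = (222 - 116)/((5 + 172) - 44037) = 106/(177 - 44037) = 106/(-43860) = 106*(-1/43860) = -53/21930 ≈ -0.0024168)
t/c(59, -15) = -53/(21930*565/11) = -53/21930*11/565 = -583/12390450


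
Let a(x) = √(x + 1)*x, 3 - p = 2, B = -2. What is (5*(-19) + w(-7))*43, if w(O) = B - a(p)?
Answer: -4171 - 43*√2 ≈ -4231.8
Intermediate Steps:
p = 1 (p = 3 - 1*2 = 3 - 2 = 1)
a(x) = x*√(1 + x) (a(x) = √(1 + x)*x = x*√(1 + x))
w(O) = -2 - √2 (w(O) = -2 - √(1 + 1) = -2 - √2)
(5*(-19) + w(-7))*43 = (5*(-19) + (-2 - √2))*43 = (-95 + (-2 - √2))*43 = (-97 - √2)*43 = -4171 - 43*√2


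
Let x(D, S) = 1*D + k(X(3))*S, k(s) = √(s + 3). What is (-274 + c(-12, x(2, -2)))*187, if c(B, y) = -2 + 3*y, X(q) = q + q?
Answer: -53856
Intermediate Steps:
X(q) = 2*q
k(s) = √(3 + s)
x(D, S) = D + 3*S (x(D, S) = 1*D + √(3 + 2*3)*S = D + √(3 + 6)*S = D + √9*S = D + 3*S)
(-274 + c(-12, x(2, -2)))*187 = (-274 + (-2 + 3*(2 + 3*(-2))))*187 = (-274 + (-2 + 3*(2 - 6)))*187 = (-274 + (-2 + 3*(-4)))*187 = (-274 + (-2 - 12))*187 = (-274 - 14)*187 = -288*187 = -53856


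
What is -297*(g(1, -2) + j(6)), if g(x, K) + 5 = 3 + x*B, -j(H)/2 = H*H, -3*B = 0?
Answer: 21978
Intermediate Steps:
B = 0 (B = -1/3*0 = 0)
j(H) = -2*H**2 (j(H) = -2*H*H = -2*H**2)
g(x, K) = -2 (g(x, K) = -5 + (3 + x*0) = -5 + (3 + 0) = -5 + 3 = -2)
-297*(g(1, -2) + j(6)) = -297*(-2 - 2*6**2) = -297*(-2 - 2*36) = -297*(-2 - 72) = -297*(-74) = 21978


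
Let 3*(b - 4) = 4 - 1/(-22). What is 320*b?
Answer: 56480/33 ≈ 1711.5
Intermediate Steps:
b = 353/66 (b = 4 + (4 - 1/(-22))/3 = 4 + (4 - 1*(-1/22))/3 = 4 + (4 + 1/22)/3 = 4 + (⅓)*(89/22) = 4 + 89/66 = 353/66 ≈ 5.3485)
320*b = 320*(353/66) = 56480/33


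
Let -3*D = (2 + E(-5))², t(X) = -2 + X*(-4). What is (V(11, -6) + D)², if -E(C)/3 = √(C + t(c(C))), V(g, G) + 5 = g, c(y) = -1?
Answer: 1249/9 + 328*I*√3/3 ≈ 138.78 + 189.37*I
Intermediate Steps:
V(g, G) = -5 + g
t(X) = -2 - 4*X
E(C) = -3*√(2 + C) (E(C) = -3*√(C + (-2 - 4*(-1))) = -3*√(C + (-2 + 4)) = -3*√(C + 2) = -3*√(2 + C))
D = -(2 - 3*I*√3)²/3 (D = -(2 - 3*√(2 - 5))²/3 = -(2 - 3*I*√3)²/3 ≈ 7.6667 + 6.9282*I)
(V(11, -6) + D)² = ((-5 + 11) + (23/3 + 4*I*√3))² = (6 + (23/3 + 4*I*√3))² = (41/3 + 4*I*√3)²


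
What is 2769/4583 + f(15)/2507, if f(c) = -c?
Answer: 6873138/11489581 ≈ 0.59821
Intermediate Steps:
2769/4583 + f(15)/2507 = 2769/4583 - 1*15/2507 = 2769*(1/4583) - 15*1/2507 = 2769/4583 - 15/2507 = 6873138/11489581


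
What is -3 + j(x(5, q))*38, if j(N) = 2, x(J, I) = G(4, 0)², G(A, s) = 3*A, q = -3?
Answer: 73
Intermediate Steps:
x(J, I) = 144 (x(J, I) = (3*4)² = 12² = 144)
-3 + j(x(5, q))*38 = -3 + 2*38 = -3 + 76 = 73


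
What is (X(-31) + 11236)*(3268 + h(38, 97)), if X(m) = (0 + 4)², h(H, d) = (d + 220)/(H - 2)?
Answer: 331835545/9 ≈ 3.6871e+7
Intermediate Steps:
h(H, d) = (220 + d)/(-2 + H)
X(m) = 16 (X(m) = 4² = 16)
(X(-31) + 11236)*(3268 + h(38, 97)) = (16 + 11236)*(3268 + (220 + 97)/(-2 + 38)) = 11252*(3268 + 317/36) = 11252*(117965/36) = 331835545/9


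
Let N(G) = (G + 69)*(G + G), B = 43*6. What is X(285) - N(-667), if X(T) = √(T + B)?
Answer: -797732 + √543 ≈ -7.9771e+5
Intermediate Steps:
B = 258
N(G) = 2*G*(69 + G) (N(G) = (69 + G)*(2*G) = 2*G*(69 + G))
X(T) = √(258 + T) (X(T) = √(T + 258) = √(258 + T))
X(285) - N(-667) = √(258 + 285) - 2*(-667)*(69 - 667) = √543 - 2*(-667)*(-598) = √543 - 1*797732 = √543 - 797732 = -797732 + √543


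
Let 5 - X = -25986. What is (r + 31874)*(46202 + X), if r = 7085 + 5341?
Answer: 3198149900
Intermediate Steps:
X = 25991 (X = 5 - 1*(-25986) = 5 + 25986 = 25991)
r = 12426
(r + 31874)*(46202 + X) = (12426 + 31874)*(46202 + 25991) = 44300*72193 = 3198149900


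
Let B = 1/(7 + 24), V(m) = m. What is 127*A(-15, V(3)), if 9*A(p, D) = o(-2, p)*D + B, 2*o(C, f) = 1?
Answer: 12065/558 ≈ 21.622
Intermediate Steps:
B = 1/31 ≈ 0.032258
o(C, f) = ½ (o(C, f) = (½)*1 = ½)
A(p, D) = 1/279 + D/18 (A(p, D) = (D/2 + 1/31)/9 = (1/31 + D/2)/9 = 1/279 + D/18)
127*A(-15, V(3)) = 127*(1/279 + (1/18)*3) = 127*(1/279 + ⅙) = 127*(95/558) = 12065/558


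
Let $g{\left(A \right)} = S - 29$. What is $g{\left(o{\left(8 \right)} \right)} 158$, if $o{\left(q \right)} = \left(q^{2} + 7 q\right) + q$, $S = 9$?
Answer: $-3160$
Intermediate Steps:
$o{\left(q \right)} = q^{2} + 8 q$
$g{\left(A \right)} = -20$ ($g{\left(A \right)} = 9 - 29 = -20$)
$g{\left(o{\left(8 \right)} \right)} 158 = \left(-20\right) 158 = -3160$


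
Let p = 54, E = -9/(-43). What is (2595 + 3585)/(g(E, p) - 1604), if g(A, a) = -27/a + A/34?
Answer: -903516/234577 ≈ -3.8517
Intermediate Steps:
E = 9/43 (E = -9*(-1/43) = 9/43 ≈ 0.20930)
g(A, a) = -27/a + A/34 (g(A, a) = -27/a + A*(1/34) = -27/a + A/34)
(2595 + 3585)/(g(E, p) - 1604) = (2595 + 3585)/((-27/54 + (1/34)*(9/43)) - 1604) = 6180/((-27*1/54 + 9/1462) - 1604) = 6180/((-1/2 + 9/1462) - 1604) = 6180/(-361/731 - 1604) = 6180/(-1172885/731) = 6180*(-731/1172885) = -903516/234577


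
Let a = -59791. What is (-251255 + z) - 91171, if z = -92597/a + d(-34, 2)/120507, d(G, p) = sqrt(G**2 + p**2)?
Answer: -20473900369/59791 + 2*sqrt(290)/120507 ≈ -3.4242e+5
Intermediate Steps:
z = 92597/59791 + 2*sqrt(290)/120507 (z = -92597/(-59791) + sqrt((-34)**2 + 2**2)/120507 = -92597*(-1/59791) + sqrt(1156 + 4)*(1/120507) = 92597/59791 + sqrt(1160)*(1/120507) = 92597/59791 + (2*sqrt(290))*(1/120507) = 92597/59791 + 2*sqrt(290)/120507 ≈ 1.5490)
(-251255 + z) - 91171 = (-251255 + (92597/59791 + 2*sqrt(290)/120507)) - 91171 = (-15022695108/59791 + 2*sqrt(290)/120507) - 91171 = -20473900369/59791 + 2*sqrt(290)/120507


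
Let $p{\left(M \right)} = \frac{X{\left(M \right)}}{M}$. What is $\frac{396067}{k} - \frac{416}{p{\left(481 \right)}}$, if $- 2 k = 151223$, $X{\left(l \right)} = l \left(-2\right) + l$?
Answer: $\frac{62116634}{151223} \approx 410.76$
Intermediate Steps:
$X{\left(l \right)} = - l$ ($X{\left(l \right)} = - 2 l + l = - l$)
$p{\left(M \right)} = -1$ ($p{\left(M \right)} = \frac{\left(-1\right) M}{M} = -1$)
$k = - \frac{151223}{2}$ ($k = \left(- \frac{1}{2}\right) 151223 = - \frac{151223}{2} \approx -75612.0$)
$\frac{396067}{k} - \frac{416}{p{\left(481 \right)}} = \frac{396067}{- \frac{151223}{2}} - \frac{416}{-1} = 396067 \left(- \frac{2}{151223}\right) - -416 = - \frac{792134}{151223} + 416 = \frac{62116634}{151223}$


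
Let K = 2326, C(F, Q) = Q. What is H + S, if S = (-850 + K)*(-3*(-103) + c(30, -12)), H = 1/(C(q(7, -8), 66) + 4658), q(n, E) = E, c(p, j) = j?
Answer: 2070869329/4724 ≈ 4.3837e+5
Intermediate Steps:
H = 1/4724 (H = 1/(66 + 4658) = 1/4724 ≈ 0.00021168)
S = 438372 (S = (-850 + 2326)*(-3*(-103) - 12) = 1476*(309 - 12) = 1476*297 = 438372)
H + S = 1/4724 + 438372 = 2070869329/4724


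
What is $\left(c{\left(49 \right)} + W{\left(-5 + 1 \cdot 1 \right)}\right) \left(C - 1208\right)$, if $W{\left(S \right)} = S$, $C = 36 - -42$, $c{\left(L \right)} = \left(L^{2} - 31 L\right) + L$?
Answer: $-1047510$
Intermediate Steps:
$c{\left(L \right)} = L^{2} - 30 L$
$C = 78$ ($C = 36 + 42 = 78$)
$\left(c{\left(49 \right)} + W{\left(-5 + 1 \cdot 1 \right)}\right) \left(C - 1208\right) = \left(49 \left(-30 + 49\right) + \left(-5 + 1 \cdot 1\right)\right) \left(78 - 1208\right) = \left(49 \cdot 19 + \left(-5 + 1\right)\right) \left(-1130\right) = \left(931 - 4\right) \left(-1130\right) = 927 \left(-1130\right) = -1047510$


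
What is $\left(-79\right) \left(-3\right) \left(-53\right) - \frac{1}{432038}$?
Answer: $- \frac{5426829319}{432038} \approx -12561.0$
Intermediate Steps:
$\left(-79\right) \left(-3\right) \left(-53\right) - \frac{1}{432038} = 237 \left(-53\right) - \frac{1}{432038} = -12561 - \frac{1}{432038} = - \frac{5426829319}{432038}$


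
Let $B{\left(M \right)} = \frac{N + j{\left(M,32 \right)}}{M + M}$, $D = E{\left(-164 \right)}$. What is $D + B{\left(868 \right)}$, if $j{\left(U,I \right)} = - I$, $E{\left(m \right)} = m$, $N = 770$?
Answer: $- \frac{141983}{868} \approx -163.57$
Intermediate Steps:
$D = -164$
$B{\left(M \right)} = \frac{369}{M}$ ($B{\left(M \right)} = \frac{770 - 32}{M + M} = \frac{770 - 32}{2 M} = 738 \frac{1}{2 M} = \frac{369}{M}$)
$D + B{\left(868 \right)} = -164 + \frac{369}{868} = - \frac{141983}{868}$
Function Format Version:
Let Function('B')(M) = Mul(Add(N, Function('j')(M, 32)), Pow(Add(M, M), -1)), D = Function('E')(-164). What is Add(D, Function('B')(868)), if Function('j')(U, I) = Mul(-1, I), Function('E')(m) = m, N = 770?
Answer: Rational(-141983, 868) ≈ -163.57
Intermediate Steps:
D = -164
Function('B')(M) = Mul(369, Pow(M, -1)) (Function('B')(M) = Mul(Add(770, Mul(-1, 32)), Pow(Add(M, M), -1)) = Mul(Add(770, -32), Pow(Mul(2, M), -1)) = Mul(738, Mul(Rational(1, 2), Pow(M, -1))) = Mul(369, Pow(M, -1)))
Add(D, Function('B')(868)) = Add(-164, Mul(369, Pow(868, -1))) = Add(-164, Mul(369, Rational(1, 868))) = Add(-164, Rational(369, 868)) = Rational(-141983, 868)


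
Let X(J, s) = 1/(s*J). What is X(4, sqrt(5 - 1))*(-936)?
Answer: -117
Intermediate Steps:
X(J, s) = 1/(J*s)
X(4, sqrt(5 - 1))*(-936) = (1/(4*(sqrt(5 - 1))))*(-936) = (1/(4*(sqrt(4))))*(-936) = ((1/4)/2)*(-936) = ((1/4)*(1/2))*(-936) = (1/8)*(-936) = -117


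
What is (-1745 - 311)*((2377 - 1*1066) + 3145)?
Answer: -9161536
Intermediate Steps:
(-1745 - 311)*((2377 - 1*1066) + 3145) = -2056*((2377 - 1066) + 3145) = -2056*(1311 + 3145) = -2056*4456 = -9161536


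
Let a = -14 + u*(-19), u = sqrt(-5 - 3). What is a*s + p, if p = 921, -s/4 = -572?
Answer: -31111 - 86944*I*sqrt(2) ≈ -31111.0 - 1.2296e+5*I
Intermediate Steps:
s = 2288 (s = -4*(-572) = 2288)
u = 2*I*sqrt(2) (u = sqrt(-8) = 2*I*sqrt(2) ≈ 2.8284*I)
a = -14 - 38*I*sqrt(2) (a = -14 + (2*I*sqrt(2))*(-19) = -14 - 38*I*sqrt(2) ≈ -14.0 - 53.74*I)
a*s + p = (-14 - 38*I*sqrt(2))*2288 + 921 = (-32032 - 86944*I*sqrt(2)) + 921 = -31111 - 86944*I*sqrt(2)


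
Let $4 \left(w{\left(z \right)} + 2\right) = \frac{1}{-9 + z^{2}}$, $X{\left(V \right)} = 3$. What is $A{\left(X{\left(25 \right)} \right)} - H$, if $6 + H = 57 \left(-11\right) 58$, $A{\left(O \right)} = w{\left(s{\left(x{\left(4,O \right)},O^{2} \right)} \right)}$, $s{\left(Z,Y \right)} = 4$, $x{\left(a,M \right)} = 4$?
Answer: $\frac{1018361}{28} \approx 36370.0$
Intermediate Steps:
$w{\left(z \right)} = -2 + \frac{1}{4 \left(-9 + z^{2}\right)}$
$A{\left(O \right)} = - \frac{55}{28}$ ($A{\left(O \right)} = \frac{73 - 8 \cdot 4^{2}}{4 \left(-9 + 4^{2}\right)} = \frac{73 - 128}{4 \left(-9 + 16\right)} = \frac{73 - 128}{4 \cdot 7} = \frac{1}{4} \cdot \frac{1}{7} \left(-55\right) = - \frac{55}{28}$)
$H = -36372$ ($H = -6 + 57 \left(-11\right) 58 = -6 - 36366 = -36372$)
$A{\left(X{\left(25 \right)} \right)} - H = - \frac{55}{28} - -36372 = - \frac{55}{28} + 36372 = \frac{1018361}{28}$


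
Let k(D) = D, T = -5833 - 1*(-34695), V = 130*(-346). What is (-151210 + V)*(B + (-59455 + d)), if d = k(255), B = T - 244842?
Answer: 53987564200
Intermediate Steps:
V = -44980
T = 28862 (T = -5833 + 34695 = 28862)
B = -215980 (B = 28862 - 244842 = -215980)
d = 255
(-151210 + V)*(B + (-59455 + d)) = (-151210 - 44980)*(-215980 + (-59455 + 255)) = -196190*(-215980 - 59200) = -196190*(-275180) = 53987564200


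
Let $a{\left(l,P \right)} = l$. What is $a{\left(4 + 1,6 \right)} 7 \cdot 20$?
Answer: $700$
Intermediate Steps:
$a{\left(4 + 1,6 \right)} 7 \cdot 20 = \left(4 + 1\right) 7 \cdot 20 = 5 \cdot 7 \cdot 20 = 35 \cdot 20 = 700$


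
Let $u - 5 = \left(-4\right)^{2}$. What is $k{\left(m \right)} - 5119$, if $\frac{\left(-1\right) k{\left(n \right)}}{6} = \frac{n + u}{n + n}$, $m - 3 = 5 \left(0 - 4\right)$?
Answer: $- \frac{87011}{17} \approx -5118.3$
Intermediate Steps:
$u = 21$ ($u = 5 + \left(-4\right)^{2} = 5 + 16 = 21$)
$m = -17$ ($m = 3 + 5 \left(0 - 4\right) = 3 + 5 \left(-4\right) = 3 - 20 = -17$)
$k{\left(n \right)} = - \frac{3 \left(21 + n\right)}{n}$ ($k{\left(n \right)} = - 6 \frac{n + 21}{n + n} = - 6 \frac{21 + n}{2 n} = - \frac{3 \left(21 + n\right)}{n}$)
$k{\left(m \right)} - 5119 = \left(-3 - \frac{63}{-17}\right) - 5119 = \left(-3 - - \frac{63}{17}\right) - 5119 = \left(-3 + \frac{63}{17}\right) - 5119 = \frac{12}{17} - 5119 = - \frac{87011}{17}$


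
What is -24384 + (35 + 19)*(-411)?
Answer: -46578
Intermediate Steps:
-24384 + (35 + 19)*(-411) = -24384 + 54*(-411) = -24384 - 22194 = -46578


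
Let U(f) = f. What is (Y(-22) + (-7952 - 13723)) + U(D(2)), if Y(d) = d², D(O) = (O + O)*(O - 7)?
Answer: -21211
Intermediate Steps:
D(O) = 2*O*(-7 + O) (D(O) = (2*O)*(-7 + O) = 2*O*(-7 + O))
(Y(-22) + (-7952 - 13723)) + U(D(2)) = ((-22)² + (-7952 - 13723)) + 2*2*(-7 + 2) = (484 - 21675) + 2*2*(-5) = -21191 - 20 = -21211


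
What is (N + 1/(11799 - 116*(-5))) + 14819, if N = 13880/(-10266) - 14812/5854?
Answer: 2755400030977720/185985698289 ≈ 14815.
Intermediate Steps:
N = -58328378/15024291 (N = 13880*(-1/10266) - 14812*1/5854 = -6940/5133 - 7406/2927 = -58328378/15024291 ≈ -3.8823)
(N + 1/(11799 - 116*(-5))) + 14819 = (-58328378/15024291 + 1/(11799 - 116*(-5))) + 14819 = (-58328378/15024291 + 1/(11799 + 580)) + 14819 = (-58328378/15024291 + 1/12379) + 14819 = -722031966971/185985698289 + 14819 = 2755400030977720/185985698289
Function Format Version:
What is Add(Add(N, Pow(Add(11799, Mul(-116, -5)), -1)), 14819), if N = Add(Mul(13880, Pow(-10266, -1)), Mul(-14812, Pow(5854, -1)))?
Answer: Rational(2755400030977720, 185985698289) ≈ 14815.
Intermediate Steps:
N = Rational(-58328378, 15024291) (N = Add(Mul(13880, Rational(-1, 10266)), Mul(-14812, Rational(1, 5854))) = Add(Rational(-6940, 5133), Rational(-7406, 2927)) = Rational(-58328378, 15024291) ≈ -3.8823)
Add(Add(N, Pow(Add(11799, Mul(-116, -5)), -1)), 14819) = Add(Add(Rational(-58328378, 15024291), Pow(Add(11799, Mul(-116, -5)), -1)), 14819) = Add(Add(Rational(-58328378, 15024291), Pow(Add(11799, 580), -1)), 14819) = Add(Add(Rational(-58328378, 15024291), Pow(12379, -1)), 14819) = Add(Add(Rational(-58328378, 15024291), Rational(1, 12379)), 14819) = Add(Rational(-722031966971, 185985698289), 14819) = Rational(2755400030977720, 185985698289)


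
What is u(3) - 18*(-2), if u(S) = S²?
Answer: 45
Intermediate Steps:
u(3) - 18*(-2) = 3² - 18*(-2) = 9 - 6*(-6) = 9 + 36 = 45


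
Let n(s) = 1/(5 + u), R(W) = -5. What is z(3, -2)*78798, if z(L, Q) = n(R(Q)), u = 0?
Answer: 78798/5 ≈ 15760.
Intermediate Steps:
n(s) = ⅕ (n(s) = 1/(5 + 0) = 1/5 = ⅕)
z(L, Q) = ⅕
z(3, -2)*78798 = (⅕)*78798 = 78798/5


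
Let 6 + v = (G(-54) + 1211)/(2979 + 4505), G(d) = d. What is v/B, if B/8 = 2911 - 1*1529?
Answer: -43747/82743104 ≈ -0.00052871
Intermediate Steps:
B = 11056 (B = 8*(2911 - 1*1529) = 8*(2911 - 1529) = 8*1382 = 11056)
v = -43747/7484 (v = -6 + (-54 + 1211)/(2979 + 4505) = -6 + 1157/7484 = -43747/7484 ≈ -5.8454)
v/B = -43747/7484/11056 = -43747/7484*1/11056 = -43747/82743104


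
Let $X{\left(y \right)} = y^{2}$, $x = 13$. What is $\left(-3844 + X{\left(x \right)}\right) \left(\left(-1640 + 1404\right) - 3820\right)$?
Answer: $14905800$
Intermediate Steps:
$\left(-3844 + X{\left(x \right)}\right) \left(\left(-1640 + 1404\right) - 3820\right) = \left(-3844 + 13^{2}\right) \left(\left(-1640 + 1404\right) - 3820\right) = \left(-3844 + 169\right) \left(-236 - 3820\right) = \left(-3675\right) \left(-4056\right) = 14905800$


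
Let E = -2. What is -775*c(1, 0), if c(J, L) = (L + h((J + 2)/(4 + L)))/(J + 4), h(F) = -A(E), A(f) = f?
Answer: -310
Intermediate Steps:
h(F) = 2 (h(F) = -1*(-2) = 2)
c(J, L) = (2 + L)/(4 + J) (c(J, L) = (L + 2)/(J + 4) = (2 + L)/(4 + J))
-775*c(1, 0) = -775*(2 + 0)/(4 + 1) = -775*2/5 = -310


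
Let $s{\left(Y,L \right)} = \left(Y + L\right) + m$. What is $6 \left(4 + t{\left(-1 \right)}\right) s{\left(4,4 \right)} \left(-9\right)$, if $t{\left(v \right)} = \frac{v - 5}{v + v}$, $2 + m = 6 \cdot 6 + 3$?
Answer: $-17010$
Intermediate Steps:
$m = 37$ ($m = -2 + \left(6 \cdot 6 + 3\right) = -2 + \left(36 + 3\right) = -2 + 39 = 37$)
$t{\left(v \right)} = \frac{-5 + v}{2 v}$
$s{\left(Y,L \right)} = 37 + L + Y$ ($s{\left(Y,L \right)} = \left(Y + L\right) + 37 = \left(L + Y\right) + 37 = 37 + L + Y$)
$6 \left(4 + t{\left(-1 \right)}\right) s{\left(4,4 \right)} \left(-9\right) = 6 \left(4 + \frac{-5 - 1}{2 \left(-1\right)}\right) \left(37 + 4 + 4\right) \left(-9\right) = 6 \left(4 + \frac{1}{2} \left(-1\right) \left(-6\right)\right) 45 \left(-9\right) = 6 \left(4 + 3\right) 45 \left(-9\right) = 6 \cdot 7 \cdot 45 \left(-9\right) = 6 \cdot 315 \left(-9\right) = 1890 \left(-9\right) = -17010$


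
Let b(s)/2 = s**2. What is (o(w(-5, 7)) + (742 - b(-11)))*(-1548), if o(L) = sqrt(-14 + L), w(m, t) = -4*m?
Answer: -774000 - 1548*sqrt(6) ≈ -7.7779e+5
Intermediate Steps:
b(s) = 2*s**2
(o(w(-5, 7)) + (742 - b(-11)))*(-1548) = (sqrt(-14 - 4*(-5)) + (742 - 2*(-11)**2))*(-1548) = (sqrt(-14 + 20) + (742 - 2*121))*(-1548) = (sqrt(6) + (742 - 1*242))*(-1548) = (sqrt(6) + (742 - 242))*(-1548) = (sqrt(6) + 500)*(-1548) = (500 + sqrt(6))*(-1548) = -774000 - 1548*sqrt(6)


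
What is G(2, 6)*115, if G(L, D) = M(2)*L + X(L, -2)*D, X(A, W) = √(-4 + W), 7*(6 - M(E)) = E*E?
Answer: 8740/7 + 690*I*√6 ≈ 1248.6 + 1690.1*I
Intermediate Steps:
M(E) = 6 - E²/7 (M(E) = 6 - E*E/7 = 6 - E²/7)
G(L, D) = 38*L/7 + I*D*√6 (G(L, D) = (6 - ⅐*2²)*L + √(-4 - 2)*D = (6 - ⅐*4)*L + √(-6)*D = (6 - 4/7)*L + (I*√6)*D = 38*L/7 + I*D*√6)
G(2, 6)*115 = ((38/7)*2 + I*6*√6)*115 = (76/7 + 6*I*√6)*115 = 8740/7 + 690*I*√6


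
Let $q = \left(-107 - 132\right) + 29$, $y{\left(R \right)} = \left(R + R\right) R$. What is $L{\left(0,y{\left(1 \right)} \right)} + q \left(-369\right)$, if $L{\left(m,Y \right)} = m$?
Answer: $77490$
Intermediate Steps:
$y{\left(R \right)} = 2 R^{2}$ ($y{\left(R \right)} = 2 R R = 2 R^{2}$)
$q = -210$ ($q = -239 + 29 = -210$)
$L{\left(0,y{\left(1 \right)} \right)} + q \left(-369\right) = 0 - -77490 = 0 + 77490 = 77490$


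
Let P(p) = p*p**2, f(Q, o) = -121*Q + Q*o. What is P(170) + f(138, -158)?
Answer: 4874498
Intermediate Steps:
P(p) = p**3
P(170) + f(138, -158) = 170**3 + 138*(-121 - 158) = 4913000 + 138*(-279) = 4913000 - 38502 = 4874498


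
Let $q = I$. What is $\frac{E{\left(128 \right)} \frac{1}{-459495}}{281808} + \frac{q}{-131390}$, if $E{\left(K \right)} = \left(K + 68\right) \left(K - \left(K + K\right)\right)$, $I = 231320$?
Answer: $- \frac{187209231680468}{106335049530465} \approx -1.7606$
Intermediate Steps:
$E{\left(K \right)} = - K \left(68 + K\right)$ ($E{\left(K \right)} = \left(68 + K\right) \left(K - 2 K\right) = \left(68 + K\right) \left(- K\right) = - K \left(68 + K\right)$)
$q = 231320$
$\frac{E{\left(128 \right)} \frac{1}{-459495}}{281808} + \frac{q}{-131390} = \frac{\left(-1\right) 128 \left(68 + 128\right) \frac{1}{-459495}}{281808} + \frac{231320}{-131390} = \left(-1\right) 128 \cdot 196 \left(- \frac{1}{459495}\right) \frac{1}{281808} + 231320 \left(- \frac{1}{131390}\right) = \left(-25088\right) \left(- \frac{1}{459495}\right) \frac{1}{281808} - \frac{23132}{13139} = \frac{25088}{459495} \cdot \frac{1}{281808} - \frac{23132}{13139} = \frac{1568}{8093085435} - \frac{23132}{13139} = - \frac{187209231680468}{106335049530465}$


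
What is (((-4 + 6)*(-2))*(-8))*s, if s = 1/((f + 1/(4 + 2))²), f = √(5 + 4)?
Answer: 1152/361 ≈ 3.1911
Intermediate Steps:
f = 3 (f = √9 = 3)
s = 36/361 (s = 1/((3 + 1/(4 + 2))²) = 1/((3 + 1/6)²) = 1/((3 + ⅙)²) = 1/((19/6)²) = 1/(361/36) = 36/361 ≈ 0.099723)
(((-4 + 6)*(-2))*(-8))*s = (((-4 + 6)*(-2))*(-8))*(36/361) = ((2*(-2))*(-8))*(36/361) = -4*(-8)*(36/361) = 32*(36/361) = 1152/361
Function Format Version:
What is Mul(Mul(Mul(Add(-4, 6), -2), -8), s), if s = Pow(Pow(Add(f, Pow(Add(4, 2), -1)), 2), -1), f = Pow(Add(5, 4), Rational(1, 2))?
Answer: Rational(1152, 361) ≈ 3.1911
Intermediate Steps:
f = 3 (f = Pow(9, Rational(1, 2)) = 3)
s = Rational(36, 361) (s = Pow(Pow(Add(3, Pow(Add(4, 2), -1)), 2), -1) = Pow(Pow(Add(3, Pow(6, -1)), 2), -1) = Pow(Pow(Add(3, Rational(1, 6)), 2), -1) = Pow(Pow(Rational(19, 6), 2), -1) = Pow(Rational(361, 36), -1) = Rational(36, 361) ≈ 0.099723)
Mul(Mul(Mul(Add(-4, 6), -2), -8), s) = Mul(Mul(Mul(Add(-4, 6), -2), -8), Rational(36, 361)) = Mul(Mul(Mul(2, -2), -8), Rational(36, 361)) = Mul(Mul(-4, -8), Rational(36, 361)) = Mul(32, Rational(36, 361)) = Rational(1152, 361)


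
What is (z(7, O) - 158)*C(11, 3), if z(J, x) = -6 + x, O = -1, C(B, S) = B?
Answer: -1815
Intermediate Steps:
(z(7, O) - 158)*C(11, 3) = ((-6 - 1) - 158)*11 = (-7 - 158)*11 = -165*11 = -1815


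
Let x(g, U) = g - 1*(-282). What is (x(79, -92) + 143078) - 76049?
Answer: 67390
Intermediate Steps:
x(g, U) = 282 + g (x(g, U) = g + 282 = 282 + g)
(x(79, -92) + 143078) - 76049 = ((282 + 79) + 143078) - 76049 = (361 + 143078) - 76049 = 143439 - 76049 = 67390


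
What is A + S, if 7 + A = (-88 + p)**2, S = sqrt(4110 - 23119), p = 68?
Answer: 393 + I*sqrt(19009) ≈ 393.0 + 137.87*I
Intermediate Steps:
S = I*sqrt(19009) (S = sqrt(-19009) = I*sqrt(19009) ≈ 137.87*I)
A = 393 (A = -7 + (-88 + 68)**2 = -7 + (-20)**2 = -7 + 400 = 393)
A + S = 393 + I*sqrt(19009)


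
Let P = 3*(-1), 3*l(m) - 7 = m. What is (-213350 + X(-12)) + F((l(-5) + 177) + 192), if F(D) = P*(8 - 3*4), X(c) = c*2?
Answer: -213362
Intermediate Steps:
l(m) = 7/3 + m/3
P = -3
X(c) = 2*c
F(D) = 12 (F(D) = -3*(8 - 3*4) = -3*(8 - 12) = -3*(-4) = 12)
(-213350 + X(-12)) + F((l(-5) + 177) + 192) = (-213350 + 2*(-12)) + 12 = (-213350 - 24) + 12 = -213374 + 12 = -213362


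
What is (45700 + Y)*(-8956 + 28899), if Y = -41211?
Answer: 89524127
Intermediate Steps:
(45700 + Y)*(-8956 + 28899) = (45700 - 41211)*(-8956 + 28899) = 4489*19943 = 89524127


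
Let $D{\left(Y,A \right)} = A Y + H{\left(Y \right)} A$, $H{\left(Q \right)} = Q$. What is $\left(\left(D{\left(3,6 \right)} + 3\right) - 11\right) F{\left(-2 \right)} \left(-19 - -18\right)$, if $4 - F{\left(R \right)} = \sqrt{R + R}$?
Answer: $-112 + 56 i \approx -112.0 + 56.0 i$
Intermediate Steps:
$F{\left(R \right)} = 4 - \sqrt{2} \sqrt{R}$ ($F{\left(R \right)} = 4 - \sqrt{R + R} = 4 - \sqrt{2 R} = 4 - \sqrt{2} \sqrt{R}$)
$D{\left(Y,A \right)} = 2 A Y$ ($D{\left(Y,A \right)} = A Y + Y A = A Y + A Y = 2 A Y$)
$\left(\left(D{\left(3,6 \right)} + 3\right) - 11\right) F{\left(-2 \right)} \left(-19 - -18\right) = \left(\left(2 \cdot 6 \cdot 3 + 3\right) - 11\right) \left(4 - \sqrt{2} \sqrt{-2}\right) \left(-19 - -18\right) = \left(\left(36 + 3\right) - 11\right) \left(4 - \sqrt{2} i \sqrt{2}\right) \left(-19 + 18\right) = \left(39 - 11\right) \left(4 - 2 i\right) \left(-1\right) = 28 \left(4 - 2 i\right) \left(-1\right) = \left(112 - 56 i\right) \left(-1\right) = -112 + 56 i$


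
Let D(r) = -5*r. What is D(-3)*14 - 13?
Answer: 197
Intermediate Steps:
D(-3)*14 - 13 = -5*(-3)*14 - 13 = 15*14 - 13 = 210 - 13 = 197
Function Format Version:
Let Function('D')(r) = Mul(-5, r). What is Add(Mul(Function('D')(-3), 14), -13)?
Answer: 197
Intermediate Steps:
Add(Mul(Function('D')(-3), 14), -13) = Add(Mul(Mul(-5, -3), 14), -13) = Add(Mul(15, 14), -13) = Add(210, -13) = 197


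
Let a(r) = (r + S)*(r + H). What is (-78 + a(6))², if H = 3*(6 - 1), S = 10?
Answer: 66564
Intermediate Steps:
H = 15 (H = 3*5 = 15)
a(r) = (10 + r)*(15 + r) (a(r) = (r + 10)*(r + 15) = (10 + r)*(15 + r))
(-78 + a(6))² = (-78 + (150 + 6² + 25*6))² = (-78 + (150 + 36 + 150))² = (-78 + 336)² = 258² = 66564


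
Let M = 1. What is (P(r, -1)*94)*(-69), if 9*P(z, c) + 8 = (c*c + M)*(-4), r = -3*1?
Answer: 34592/3 ≈ 11531.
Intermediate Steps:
r = -3
P(z, c) = -4/3 - 4*c²/9 (P(z, c) = -8/9 + ((c*c + 1)*(-4))/9 = -8/9 + ((c² + 1)*(-4))/9 = -8/9 + ((1 + c²)*(-4))/9 = -8/9 + (-4 - 4*c²)/9 = -8/9 + (-4/9 - 4*c²/9) = -4/3 - 4*c²/9)
(P(r, -1)*94)*(-69) = ((-4/3 - 4/9*(-1)²)*94)*(-69) = ((-4/3 - 4/9*1)*94)*(-69) = ((-4/3 - 4/9)*94)*(-69) = -16/9*94*(-69) = -1504/9*(-69) = 34592/3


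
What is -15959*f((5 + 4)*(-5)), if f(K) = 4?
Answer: -63836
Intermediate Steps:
-15959*f((5 + 4)*(-5)) = -15959*4 = -63836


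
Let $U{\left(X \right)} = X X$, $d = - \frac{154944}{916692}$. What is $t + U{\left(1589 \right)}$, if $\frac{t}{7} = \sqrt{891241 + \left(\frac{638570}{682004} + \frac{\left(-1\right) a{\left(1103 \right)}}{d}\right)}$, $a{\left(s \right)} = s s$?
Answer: $2524921 + \frac{7 \sqrt{2450292528052456534464897}}{550377228} \approx 2.5448 \cdot 10^{6}$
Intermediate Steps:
$a{\left(s \right)} = s^{2}$
$d = - \frac{12912}{76391}$ ($d = \left(-154944\right) \frac{1}{916692} = - \frac{12912}{76391} \approx -0.16903$)
$U{\left(X \right)} = X^{2}$
$t = \frac{7 \sqrt{2450292528052456534464897}}{550377228}$ ($t = 7 \sqrt{891241 + \left(\frac{638570}{682004} + \frac{\left(-1\right) 1103^{2}}{- \frac{12912}{76391}}\right)} = 7 \sqrt{891241 + \left(638570 \cdot \frac{1}{682004} + \left(-1\right) 1216609 \left(- \frac{76391}{12912}\right)\right)} = 7 \sqrt{891241 + \left(\frac{319285}{341002} - - \frac{92937978119}{12912}\right)} = 7 \sqrt{891241 + \left(\frac{319285}{341002} + \frac{92937978119}{12912}\right)} = 7 \sqrt{891241 + \frac{15846020268571579}{2201508912}} = 7 \sqrt{\frac{17808095272811371}{2201508912}} = 7 \frac{\sqrt{2450292528052456534464897}}{550377228} = \frac{7 \sqrt{2450292528052456534464897}}{550377228} \approx 19909.0$)
$t + U{\left(1589 \right)} = \frac{7 \sqrt{2450292528052456534464897}}{550377228} + 1589^{2} = \frac{7 \sqrt{2450292528052456534464897}}{550377228} + 2524921 = 2524921 + \frac{7 \sqrt{2450292528052456534464897}}{550377228}$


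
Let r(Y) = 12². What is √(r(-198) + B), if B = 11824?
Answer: 8*√187 ≈ 109.40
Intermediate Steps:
r(Y) = 144
√(r(-198) + B) = √(144 + 11824) = √11968 = 8*√187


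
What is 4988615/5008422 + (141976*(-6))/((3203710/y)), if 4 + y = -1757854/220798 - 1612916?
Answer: 379855329928959635902487/885705324072401190 ≈ 4.2887e+5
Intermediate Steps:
y = -178065634007/110399 (y = -4 + (-1757854/220798 - 1612916) = -4 + (-1757854*1/220798 - 1612916) = -4 + (-878927/110399 - 1612916) = -4 - 178065192411/110399 = -178065634007/110399 ≈ -1.6129e+6)
4988615/5008422 + (141976*(-6))/((3203710/y)) = 4988615/5008422 + (141976*(-6))/((3203710/(-178065634007/110399))) = 4988615*(1/5008422) - 851856/(3203710*(-110399/178065634007)) = 4988615/5008422 - 851856/(-353686380290/178065634007) = 4988615/5008422 - 851856*(-178065634007/353686380290) = 4988615/5008422 + 75843139361333496/176843190145 = 379855329928959635902487/885705324072401190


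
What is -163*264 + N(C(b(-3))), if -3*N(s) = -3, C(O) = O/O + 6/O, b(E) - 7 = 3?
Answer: -43031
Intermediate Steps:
b(E) = 10 (b(E) = 7 + 3 = 10)
C(O) = 1 + 6/O
N(s) = 1 (N(s) = -⅓*(-3) = 1)
-163*264 + N(C(b(-3))) = -163*264 + 1 = -43032 + 1 = -43031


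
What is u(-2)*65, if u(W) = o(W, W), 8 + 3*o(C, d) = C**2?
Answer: -260/3 ≈ -86.667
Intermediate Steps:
o(C, d) = -8/3 + C**2/3
u(W) = -8/3 + W**2/3
u(-2)*65 = (-8/3 + (1/3)*(-2)**2)*65 = (-8/3 + (1/3)*4)*65 = (-8/3 + 4/3)*65 = -4/3*65 = -260/3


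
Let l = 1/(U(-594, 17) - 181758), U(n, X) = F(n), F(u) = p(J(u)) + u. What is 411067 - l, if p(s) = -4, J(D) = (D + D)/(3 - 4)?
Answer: 74960533853/182356 ≈ 4.1107e+5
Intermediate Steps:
J(D) = -2*D (J(D) = (2*D)/(-1) = (2*D)*(-1) = -2*D)
F(u) = -4 + u
U(n, X) = -4 + n
l = -1/182356 (l = 1/((-4 - 594) - 181758) = 1/(-598 - 181758) = 1/(-182356) = -1/182356 ≈ -5.4838e-6)
411067 - l = 411067 - 1*(-1/182356) = 411067 + 1/182356 = 74960533853/182356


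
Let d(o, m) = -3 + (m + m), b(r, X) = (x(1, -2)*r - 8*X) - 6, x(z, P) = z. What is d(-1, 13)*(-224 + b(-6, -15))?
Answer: -2668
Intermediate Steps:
b(r, X) = -6 + r - 8*X (b(r, X) = (1*r - 8*X) - 6 = (r - 8*X) - 6 = -6 + r - 8*X)
d(o, m) = -3 + 2*m
d(-1, 13)*(-224 + b(-6, -15)) = (-3 + 2*13)*(-224 + (-6 - 6 - 8*(-15))) = (-3 + 26)*(-224 + (-6 - 6 + 120)) = 23*(-224 + 108) = 23*(-116) = -2668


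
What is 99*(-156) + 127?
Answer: -15317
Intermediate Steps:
99*(-156) + 127 = -15444 + 127 = -15317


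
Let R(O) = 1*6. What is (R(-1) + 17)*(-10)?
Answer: -230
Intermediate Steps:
R(O) = 6
(R(-1) + 17)*(-10) = (6 + 17)*(-10) = 23*(-10) = -230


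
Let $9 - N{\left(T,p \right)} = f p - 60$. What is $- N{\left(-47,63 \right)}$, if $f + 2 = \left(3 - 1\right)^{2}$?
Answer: $57$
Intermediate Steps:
$f = 2$ ($f = -2 + \left(3 - 1\right)^{2} = -2 + 2^{2} = -2 + 4 = 2$)
$N{\left(T,p \right)} = 69 - 2 p$ ($N{\left(T,p \right)} = 9 - \left(2 p - 60\right) = 9 - \left(-60 + 2 p\right) = 69 - 2 p$)
$- N{\left(-47,63 \right)} = - (69 - 126) = \left(-1\right) \left(-57\right) = 57$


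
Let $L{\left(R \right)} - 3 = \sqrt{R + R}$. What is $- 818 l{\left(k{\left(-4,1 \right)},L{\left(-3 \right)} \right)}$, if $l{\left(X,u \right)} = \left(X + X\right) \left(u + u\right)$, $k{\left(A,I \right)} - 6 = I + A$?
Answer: $-29448 - 9816 i \sqrt{6} \approx -29448.0 - 24044.0 i$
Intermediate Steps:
$L{\left(R \right)} = 3 + \sqrt{2} \sqrt{R}$ ($L{\left(R \right)} = 3 + \sqrt{R + R} = 3 + \sqrt{2 R} = 3 + \sqrt{2} \sqrt{R}$)
$k{\left(A,I \right)} = 6 + A + I$ ($k{\left(A,I \right)} = 6 + \left(I + A\right) = 6 + \left(A + I\right) = 6 + A + I$)
$l{\left(X,u \right)} = 4 X u$ ($l{\left(X,u \right)} = 2 X 2 u = 4 X u$)
$- 818 l{\left(k{\left(-4,1 \right)},L{\left(-3 \right)} \right)} = - 818 \cdot 4 \left(6 - 4 + 1\right) \left(3 + \sqrt{2} \sqrt{-3}\right) = - 818 \cdot 4 \cdot 3 \left(3 + \sqrt{2} i \sqrt{3}\right) = - 818 \cdot 4 \cdot 3 \left(3 + i \sqrt{6}\right) = - 818 \left(36 + 12 i \sqrt{6}\right) = -29448 - 9816 i \sqrt{6}$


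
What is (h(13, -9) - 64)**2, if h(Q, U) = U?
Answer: 5329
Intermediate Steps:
(h(13, -9) - 64)**2 = (-9 - 64)**2 = (-73)**2 = 5329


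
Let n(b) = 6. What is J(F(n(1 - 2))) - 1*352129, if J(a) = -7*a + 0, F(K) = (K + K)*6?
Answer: -352633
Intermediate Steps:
F(K) = 12*K (F(K) = (2*K)*6 = 12*K)
J(a) = -7*a
J(F(n(1 - 2))) - 1*352129 = -84*6 - 1*352129 = -7*72 - 352129 = -504 - 352129 = -352633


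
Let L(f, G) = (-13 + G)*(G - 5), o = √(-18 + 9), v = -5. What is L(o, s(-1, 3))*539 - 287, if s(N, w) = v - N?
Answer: 82180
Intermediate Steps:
s(N, w) = -5 - N
o = 3*I (o = √(-9) = 3*I ≈ 3.0*I)
L(f, G) = (-13 + G)*(-5 + G)
L(o, s(-1, 3))*539 - 287 = (65 + (-5 - 1*(-1))² - 18*(-5 - 1*(-1)))*539 - 287 = (65 + (-5 + 1)² - 18*(-5 + 1))*539 - 287 = (65 + (-4)² - 18*(-4))*539 - 287 = (65 + 16 + 72)*539 - 287 = 153*539 - 287 = 82467 - 287 = 82180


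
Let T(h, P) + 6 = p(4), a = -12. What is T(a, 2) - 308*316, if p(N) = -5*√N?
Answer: -97344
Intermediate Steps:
T(h, P) = -16 (T(h, P) = -6 - 5*√4 = -6 - 5*2 = -6 - 10 = -16)
T(a, 2) - 308*316 = -16 - 308*316 = -16 - 97328 = -97344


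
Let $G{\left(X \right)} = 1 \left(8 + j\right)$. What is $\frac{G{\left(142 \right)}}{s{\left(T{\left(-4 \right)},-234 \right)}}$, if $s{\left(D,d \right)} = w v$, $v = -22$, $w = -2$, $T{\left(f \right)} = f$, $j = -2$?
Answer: $\frac{3}{22} \approx 0.13636$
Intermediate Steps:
$G{\left(X \right)} = 6$ ($G{\left(X \right)} = 1 \left(8 - 2\right) = 1 \cdot 6 = 6$)
$s{\left(D,d \right)} = 44$ ($s{\left(D,d \right)} = \left(-2\right) \left(-22\right) = 44$)
$\frac{G{\left(142 \right)}}{s{\left(T{\left(-4 \right)},-234 \right)}} = \frac{6}{44} = 6 \cdot \frac{1}{44} = \frac{3}{22}$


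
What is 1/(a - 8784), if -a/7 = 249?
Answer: -1/10527 ≈ -9.4994e-5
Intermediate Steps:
a = -1743 (a = -7*249 = -1743)
1/(a - 8784) = 1/(-1743 - 8784) = 1/(-10527) = -1/10527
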